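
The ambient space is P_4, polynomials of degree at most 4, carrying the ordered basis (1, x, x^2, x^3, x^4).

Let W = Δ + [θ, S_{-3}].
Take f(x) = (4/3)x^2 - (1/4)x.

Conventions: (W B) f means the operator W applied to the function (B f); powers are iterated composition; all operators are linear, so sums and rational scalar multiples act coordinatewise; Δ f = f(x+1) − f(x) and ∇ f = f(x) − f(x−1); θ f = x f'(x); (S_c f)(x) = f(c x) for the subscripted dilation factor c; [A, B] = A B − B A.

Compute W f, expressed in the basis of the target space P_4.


the image equals g(x) = (8/3)x + 13/12

Δ f = (8/3)x + 13/12
S_{-3} f = 12x^2 + (3/4)x
θ S_{-3} f = 24x^2 + (3/4)x
θ f = (8/3)x^2 - (1/4)x
S_{-3} θ f = 24x^2 + (3/4)x
[θ, S_{-3}] f = 0
(Δ + [θ, S_{-3}]) f = (8/3)x + 13/12


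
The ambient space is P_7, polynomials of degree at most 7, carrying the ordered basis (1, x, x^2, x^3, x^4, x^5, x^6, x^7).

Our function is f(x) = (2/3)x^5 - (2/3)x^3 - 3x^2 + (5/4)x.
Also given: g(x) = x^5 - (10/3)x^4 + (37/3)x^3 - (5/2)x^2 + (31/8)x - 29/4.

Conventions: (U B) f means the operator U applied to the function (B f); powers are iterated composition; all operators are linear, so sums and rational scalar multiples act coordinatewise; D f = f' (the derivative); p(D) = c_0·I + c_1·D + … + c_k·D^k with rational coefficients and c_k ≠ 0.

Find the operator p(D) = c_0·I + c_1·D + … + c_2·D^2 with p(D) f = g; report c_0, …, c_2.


p(D) = (3/2)·I − D + D^2, i.e. c_0 = 3/2, c_1 = -1, c_2 = 1

D^0 f = (2/3)x^5 - (2/3)x^3 - 3x^2 + (5/4)x
D^1 f = (10/3)x^4 - 2x^2 - 6x + 5/4
D^2 f = (40/3)x^3 - 4x - 6
matching coefficients of g against c_0 f + c_1 Df + … from the top degree down determines the c_i
solution: c_0 = 3/2, c_1 = -1, c_2 = 1


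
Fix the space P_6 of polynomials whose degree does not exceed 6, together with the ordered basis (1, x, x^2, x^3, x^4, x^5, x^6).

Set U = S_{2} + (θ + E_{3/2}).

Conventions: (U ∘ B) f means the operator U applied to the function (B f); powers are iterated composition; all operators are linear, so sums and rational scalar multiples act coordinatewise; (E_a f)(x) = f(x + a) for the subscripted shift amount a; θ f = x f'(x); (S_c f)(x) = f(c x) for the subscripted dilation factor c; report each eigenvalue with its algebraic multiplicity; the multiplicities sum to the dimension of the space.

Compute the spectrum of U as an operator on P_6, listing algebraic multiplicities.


image of 1: 2
image of x: 4x + 3/2
image of x^2: 7x^2 + 3x + 9/4
image of x^3: 12x^3 + (9/2)x^2 + (27/4)x + 27/8
image of x^4: 21x^4 + 6x^3 + (27/2)x^2 + (27/2)x + 81/16
image of x^5: 38x^5 + (15/2)x^4 + (45/2)x^3 + (135/4)x^2 + (405/16)x + 243/32
image of x^6: 71x^6 + 9x^5 + (135/4)x^4 + (135/2)x^3 + (1215/16)x^2 + (729/16)x + 729/64
the matrix is upper triangular; its diagonal is (2, 4, 7, 12, 21, 38, 71)
for a triangular matrix the eigenvalues are the diagonal entries, with algebraic multiplicity their repetition count

λ = 2 (multiplicity 1), λ = 4 (multiplicity 1), λ = 7 (multiplicity 1), λ = 12 (multiplicity 1), λ = 21 (multiplicity 1), λ = 38 (multiplicity 1), λ = 71 (multiplicity 1)


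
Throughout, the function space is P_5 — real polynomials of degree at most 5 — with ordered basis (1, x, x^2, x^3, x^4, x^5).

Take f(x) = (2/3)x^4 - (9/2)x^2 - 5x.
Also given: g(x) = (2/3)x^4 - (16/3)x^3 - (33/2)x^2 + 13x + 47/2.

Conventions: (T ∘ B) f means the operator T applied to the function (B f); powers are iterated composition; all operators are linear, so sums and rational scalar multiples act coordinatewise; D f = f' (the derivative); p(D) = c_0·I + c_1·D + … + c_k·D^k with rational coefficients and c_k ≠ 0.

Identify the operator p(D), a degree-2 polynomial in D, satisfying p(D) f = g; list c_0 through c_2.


c_0 = 1, c_1 = -2, c_2 = -3/2

D^0 f = (2/3)x^4 - (9/2)x^2 - 5x
D^1 f = (8/3)x^3 - 9x - 5
D^2 f = 8x^2 - 9
matching coefficients of g against c_0 f + c_1 Df + … from the top degree down determines the c_i
solution: c_0 = 1, c_1 = -2, c_2 = -3/2


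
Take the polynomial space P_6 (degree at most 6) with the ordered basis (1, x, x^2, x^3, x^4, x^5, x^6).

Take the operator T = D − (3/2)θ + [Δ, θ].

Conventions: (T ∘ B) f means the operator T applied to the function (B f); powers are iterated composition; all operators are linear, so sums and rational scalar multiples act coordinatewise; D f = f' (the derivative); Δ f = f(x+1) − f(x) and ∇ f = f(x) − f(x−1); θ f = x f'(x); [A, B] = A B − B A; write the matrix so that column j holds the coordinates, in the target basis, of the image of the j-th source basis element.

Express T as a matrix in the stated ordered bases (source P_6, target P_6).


the matrix is [[0, 2, 2, 3, 4, 5, 6]; [0, -3/2, 4, 6, 12, 20, 30]; [0, 0, -3, 6, 12, 30, 60]; [0, 0, 0, -9/2, 8, 20, 60]; [0, 0, 0, 0, -6, 10, 30]; [0, 0, 0, 0, 0, -15/2, 12]; [0, 0, 0, 0, 0, 0, -9]] (rows listed top to bottom)

image of 1: 0
image of x: -(3/2)x + 2
image of x^2: -3x^2 + 4x + 2
image of x^3: -(9/2)x^3 + 6x^2 + 6x + 3
image of x^4: -6x^4 + 8x^3 + 12x^2 + 12x + 4
image of x^5: -(15/2)x^5 + 10x^4 + 20x^3 + 30x^2 + 20x + 5
image of x^6: -9x^6 + 12x^5 + 30x^4 + 60x^3 + 60x^2 + 30x + 6
each image's coordinates form column j of the matrix


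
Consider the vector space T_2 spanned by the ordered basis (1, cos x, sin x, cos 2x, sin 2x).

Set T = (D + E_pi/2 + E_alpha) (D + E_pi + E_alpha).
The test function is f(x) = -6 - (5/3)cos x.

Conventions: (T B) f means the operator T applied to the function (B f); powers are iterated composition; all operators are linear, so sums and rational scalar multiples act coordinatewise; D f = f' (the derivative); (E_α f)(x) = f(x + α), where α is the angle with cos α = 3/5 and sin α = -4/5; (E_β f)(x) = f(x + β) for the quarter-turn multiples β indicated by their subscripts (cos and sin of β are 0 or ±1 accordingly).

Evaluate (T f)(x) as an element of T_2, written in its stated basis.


g(x) = -24 + (4/5)cos x - (3/5)sin x

D f = (5/3)sin x
E_pi f = -6 + (5/3)cos x
E_alpha f = -6 - cos x - (4/3)sin x
(D + E_pi + E_alpha) f = -12 + (2/3)cos x + (1/3)sin x
D (D + E_pi + E_alpha) f = (1/3)cos x - (2/3)sin x
E_pi/2 (D + E_pi + E_alpha) f = -12 + (1/3)cos x - (2/3)sin x
E_alpha (D + E_pi + E_alpha) f = -12 + (2/15)cos x + (11/15)sin x
(D + E_pi/2 + E_alpha) (D + E_pi + E_alpha) f = -24 + (4/5)cos x - (3/5)sin x


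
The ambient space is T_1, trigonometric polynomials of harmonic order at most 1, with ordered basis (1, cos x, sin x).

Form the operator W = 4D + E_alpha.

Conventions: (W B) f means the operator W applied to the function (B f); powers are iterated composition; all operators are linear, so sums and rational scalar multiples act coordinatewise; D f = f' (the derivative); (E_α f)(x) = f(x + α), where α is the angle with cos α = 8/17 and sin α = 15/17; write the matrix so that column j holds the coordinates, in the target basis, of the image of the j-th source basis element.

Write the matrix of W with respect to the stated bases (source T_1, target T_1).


the matrix is [[1, 0, 0]; [0, 8/17, 83/17]; [0, -83/17, 8/17]] (rows listed top to bottom)

image of 1: 1
image of cos x: (8/17)cos x - (83/17)sin x
image of sin x: (83/17)cos x + (8/17)sin x
each image's coordinates form column j of the matrix


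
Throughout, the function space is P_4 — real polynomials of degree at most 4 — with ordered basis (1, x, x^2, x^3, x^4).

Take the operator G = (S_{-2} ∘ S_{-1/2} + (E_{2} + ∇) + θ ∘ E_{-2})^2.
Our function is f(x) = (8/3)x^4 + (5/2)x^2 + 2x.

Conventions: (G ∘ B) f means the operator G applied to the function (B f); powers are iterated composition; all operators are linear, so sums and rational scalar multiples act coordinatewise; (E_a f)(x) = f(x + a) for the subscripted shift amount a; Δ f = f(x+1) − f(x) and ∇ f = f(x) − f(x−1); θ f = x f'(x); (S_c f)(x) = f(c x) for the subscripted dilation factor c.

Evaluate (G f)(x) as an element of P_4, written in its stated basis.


g(x) = 96x^4 - 352x^3 + 1896x^2 - 171x + 682

S_{-1/2} f = (1/6)x^4 + (5/8)x^2 - x
S_{-2} S_{-1/2} f = (8/3)x^4 + (5/2)x^2 + 2x
E_{2} f = (8/3)x^4 + (64/3)x^3 + (133/2)x^2 + (292/3)x + 170/3
∇ f = (32/3)x^3 - 16x^2 + (47/3)x - 19/6
(E_{2} + ∇) f = (8/3)x^4 + 32x^3 + (101/2)x^2 + 113x + 107/2
E_{-2} f = (8/3)x^4 - (64/3)x^3 + (133/2)x^2 - (280/3)x + 146/3
θ E_{-2} f = (32/3)x^4 - 64x^3 + 133x^2 - (280/3)x
(S_{-2} ∘ S_{-1/2} + (E_{2} + ∇) + θ ∘ E_{-2}) f = 16x^4 - 32x^3 + 186x^2 + (65/3)x + 107/2
S_{-1/2} (S_{-2} ∘ S_{-1/2} + (E_{2} + ∇) + θ ∘ E_{-2}) f = x^4 + 4x^3 + (93/2)x^2 - (65/6)x + 107/2
S_{-2} S_{-1/2} (S_{-2} ∘ S_{-1/2} + (E_{2} + ∇) + θ ∘ E_{-2}) f = 16x^4 - 32x^3 + 186x^2 + (65/3)x + 107/2
E_{2} (S_{-2} ∘ S_{-1/2} + (E_{2} + ∇) + θ ∘ E_{-2}) f = 16x^4 + 96x^3 + 378x^2 + (2681/3)x + 5045/6
∇ (S_{-2} ∘ S_{-1/2} + (E_{2} + ∇) + θ ∘ E_{-2}) f = 64x^3 - 192x^2 + 532x - 637/3
(E_{2} + ∇) (S_{-2} ∘ S_{-1/2} + (E_{2} + ∇) + θ ∘ E_{-2}) f = 16x^4 + 160x^3 + 186x^2 + (4277/3)x + 1257/2
E_{-2} (S_{-2} ∘ S_{-1/2} + (E_{2} + ∇) + θ ∘ E_{-2}) f = 16x^4 - 160x^3 + 762x^2 - (4855/3)x + 7597/6
θ E_{-2} (S_{-2} ∘ S_{-1/2} + (E_{2} + ∇) + θ ∘ E_{-2}) f = 64x^4 - 480x^3 + 1524x^2 - (4855/3)x
(S_{-2} ∘ S_{-1/2} + (E_{2} + ∇) + θ ∘ E_{-2}) (S_{-2} ∘ S_{-1/2} + (E_{2} + ∇) + θ ∘ E_{-2}) f = 96x^4 - 352x^3 + 1896x^2 - 171x + 682


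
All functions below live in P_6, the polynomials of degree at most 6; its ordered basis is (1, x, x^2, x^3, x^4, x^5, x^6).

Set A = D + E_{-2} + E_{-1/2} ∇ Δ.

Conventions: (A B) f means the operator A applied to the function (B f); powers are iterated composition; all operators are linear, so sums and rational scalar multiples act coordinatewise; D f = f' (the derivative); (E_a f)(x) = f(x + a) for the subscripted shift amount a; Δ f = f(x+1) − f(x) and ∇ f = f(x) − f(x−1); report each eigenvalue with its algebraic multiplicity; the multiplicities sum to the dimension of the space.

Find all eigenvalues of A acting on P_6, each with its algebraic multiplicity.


image of 1: 1
image of x: x - 1
image of x^2: x^2 - 2x + 6
image of x^3: x^3 - 3x^2 + 18x - 11
image of x^4: x^4 - 4x^3 + 36x^2 - 44x + 21
image of x^5: x^5 - 5x^4 + 60x^3 - 110x^2 + 105x - 79/2
image of x^6: x^6 - 6x^5 + 90x^4 - 220x^3 + 315x^2 - 237x + 603/8
the matrix is upper triangular; its diagonal is (1, 1, 1, 1, 1, 1, 1)
for a triangular matrix the eigenvalues are the diagonal entries, with algebraic multiplicity their repetition count

λ = 1 (multiplicity 7)


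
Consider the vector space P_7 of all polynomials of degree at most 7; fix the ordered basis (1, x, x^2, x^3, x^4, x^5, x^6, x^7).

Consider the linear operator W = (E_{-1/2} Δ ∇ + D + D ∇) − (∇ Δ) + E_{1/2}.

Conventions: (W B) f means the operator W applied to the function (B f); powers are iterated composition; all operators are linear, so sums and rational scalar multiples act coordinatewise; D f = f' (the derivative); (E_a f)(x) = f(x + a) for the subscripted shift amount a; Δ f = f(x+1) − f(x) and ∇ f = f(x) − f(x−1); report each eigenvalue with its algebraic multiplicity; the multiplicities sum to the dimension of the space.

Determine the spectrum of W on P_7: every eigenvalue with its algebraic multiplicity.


image of 1: 1
image of x: x + 3/2
image of x^2: x^2 + 3x + 9/4
image of x^3: x^3 + (9/2)x^2 + (27/4)x - 47/8
image of x^4: x^4 + 6x^3 + (27/2)x^2 - (47/2)x + 113/16
image of x^5: x^5 + (15/2)x^4 + (45/2)x^3 - (235/4)x^2 + (565/16)x - 399/32
image of x^6: x^6 + 9x^5 + (135/4)x^4 - (235/2)x^3 + (1695/16)x^2 - (1197/16)x + 985/64
image of x^7: x^7 + (21/2)x^6 + (189/4)x^5 - (1645/8)x^4 + (3955/16)x^3 - (8379/32)x^2 + (6895/64)x - 3079/128
the matrix is upper triangular; its diagonal is (1, 1, 1, 1, 1, 1, 1, 1)
for a triangular matrix the eigenvalues are the diagonal entries, with algebraic multiplicity their repetition count

λ = 1 (multiplicity 8)


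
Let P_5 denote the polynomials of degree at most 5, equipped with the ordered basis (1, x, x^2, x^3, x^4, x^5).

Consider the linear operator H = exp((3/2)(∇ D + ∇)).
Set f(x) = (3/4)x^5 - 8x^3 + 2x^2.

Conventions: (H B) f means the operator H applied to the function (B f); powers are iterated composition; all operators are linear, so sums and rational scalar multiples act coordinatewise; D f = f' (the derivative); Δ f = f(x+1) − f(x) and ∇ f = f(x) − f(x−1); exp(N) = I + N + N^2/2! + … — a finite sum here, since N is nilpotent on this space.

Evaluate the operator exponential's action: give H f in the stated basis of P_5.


the result is g(x) = (3/4)x^5 + (45/8)x^4 + (161/8)x^3 + (311/16)x^2 - (921/64)x - 4023/128

order-1 term: (45/8)x^4 + (45/4)x^3 - (117/2)x^2 - (105/8)x + 45/2
order-2 term: (135/8)x^3 + (405/8)x^2 - (1539/16)x - 927/16
order-3 term: (405/16)x^2 + (1215/16)x - 1269/32
order-4 term: (1215/64)x + 1215/32
order-5 term: 729/128
the series for exp((3/2)(∇ D + ∇)) f terminates at order 5
exp((3/2)(∇ D + ∇)) f = (3/4)x^5 + (45/8)x^4 + (161/8)x^3 + (311/16)x^2 - (921/64)x - 4023/128


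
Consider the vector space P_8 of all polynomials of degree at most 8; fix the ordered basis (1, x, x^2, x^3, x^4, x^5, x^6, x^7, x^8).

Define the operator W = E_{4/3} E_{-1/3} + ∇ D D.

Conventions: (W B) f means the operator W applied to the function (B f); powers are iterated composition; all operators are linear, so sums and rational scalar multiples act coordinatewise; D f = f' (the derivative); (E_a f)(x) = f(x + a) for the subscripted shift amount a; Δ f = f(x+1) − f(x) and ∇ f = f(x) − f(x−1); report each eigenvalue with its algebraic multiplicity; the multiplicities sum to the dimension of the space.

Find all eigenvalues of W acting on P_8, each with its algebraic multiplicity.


image of 1: 1
image of x: x + 1
image of x^2: x^2 + 2x + 1
image of x^3: x^3 + 3x^2 + 3x + 7
image of x^4: x^4 + 4x^3 + 6x^2 + 28x - 11
image of x^5: x^5 + 5x^4 + 10x^3 + 70x^2 - 55x + 21
image of x^6: x^6 + 6x^5 + 15x^4 + 140x^3 - 165x^2 + 126x - 29
image of x^7: x^7 + 7x^6 + 21x^5 + 245x^4 - 385x^3 + 441x^2 - 203x + 43
image of x^8: x^8 + 8x^7 + 28x^6 + 392x^5 - 770x^4 + 1176x^3 - 812x^2 + 344x - 55
the matrix is upper triangular; its diagonal is (1, 1, 1, 1, 1, 1, 1, 1, 1)
for a triangular matrix the eigenvalues are the diagonal entries, with algebraic multiplicity their repetition count

λ = 1 (multiplicity 9)


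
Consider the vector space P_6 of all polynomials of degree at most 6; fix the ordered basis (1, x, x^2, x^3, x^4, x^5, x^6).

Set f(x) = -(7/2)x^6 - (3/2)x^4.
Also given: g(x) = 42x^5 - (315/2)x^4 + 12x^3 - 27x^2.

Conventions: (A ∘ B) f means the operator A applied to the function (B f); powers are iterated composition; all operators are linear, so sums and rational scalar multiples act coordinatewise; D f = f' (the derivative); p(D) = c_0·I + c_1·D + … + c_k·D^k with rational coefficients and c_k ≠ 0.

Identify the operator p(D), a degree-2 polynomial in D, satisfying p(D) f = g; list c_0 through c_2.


D^0 f = -(7/2)x^6 - (3/2)x^4
D^1 f = -21x^5 - 6x^3
D^2 f = -105x^4 - 18x^2
matching coefficients of g against c_0 f + c_1 Df + … from the top degree down determines the c_i
solution: c_0 = 0, c_1 = -2, c_2 = 3/2

p(D) = -2·D + (3/2)·D^2, i.e. c_0 = 0, c_1 = -2, c_2 = 3/2


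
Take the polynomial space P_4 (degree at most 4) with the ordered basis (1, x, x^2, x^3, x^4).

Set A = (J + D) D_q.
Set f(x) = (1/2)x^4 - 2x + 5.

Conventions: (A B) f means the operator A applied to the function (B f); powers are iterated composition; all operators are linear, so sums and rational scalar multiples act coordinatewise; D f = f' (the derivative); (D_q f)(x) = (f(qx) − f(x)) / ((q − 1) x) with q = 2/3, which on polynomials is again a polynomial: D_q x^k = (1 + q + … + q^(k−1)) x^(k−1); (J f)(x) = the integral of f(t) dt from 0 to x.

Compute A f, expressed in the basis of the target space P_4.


the image equals g(x) = (65/216)x^4 + (65/18)x^2 - 2x

D_q f = (65/54)x^3 - 2
J D_q f = (65/216)x^4 - 2x
D D_q f = (65/18)x^2
(J + D) D_q f = (65/216)x^4 + (65/18)x^2 - 2x


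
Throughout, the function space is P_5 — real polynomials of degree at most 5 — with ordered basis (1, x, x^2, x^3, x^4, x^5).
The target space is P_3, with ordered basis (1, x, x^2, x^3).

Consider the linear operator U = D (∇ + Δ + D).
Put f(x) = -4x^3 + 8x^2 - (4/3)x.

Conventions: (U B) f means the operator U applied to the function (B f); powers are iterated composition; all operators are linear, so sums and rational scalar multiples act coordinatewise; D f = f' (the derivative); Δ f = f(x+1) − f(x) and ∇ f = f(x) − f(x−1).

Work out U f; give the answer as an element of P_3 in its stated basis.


∇ f = -12x^2 + 28x - 40/3
Δ f = -12x^2 + 4x + 8/3
D f = -12x^2 + 16x - 4/3
(∇ + Δ + D) f = -36x^2 + 48x - 12
D (∇ + Δ + D) f = -72x + 48

g(x) = -72x + 48


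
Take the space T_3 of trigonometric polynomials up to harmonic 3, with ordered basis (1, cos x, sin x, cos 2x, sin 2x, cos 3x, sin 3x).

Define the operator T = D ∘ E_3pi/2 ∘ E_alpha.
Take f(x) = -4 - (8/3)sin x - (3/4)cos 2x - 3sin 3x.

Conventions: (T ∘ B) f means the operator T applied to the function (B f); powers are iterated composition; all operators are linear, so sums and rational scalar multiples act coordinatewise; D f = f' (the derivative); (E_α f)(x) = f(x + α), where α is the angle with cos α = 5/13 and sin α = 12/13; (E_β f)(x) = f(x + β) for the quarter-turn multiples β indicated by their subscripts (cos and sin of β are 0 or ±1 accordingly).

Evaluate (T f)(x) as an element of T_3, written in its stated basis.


the image equals g(x) = -(32/13)cos x - (40/39)sin x - (180/169)cos 2x + (357/338)sin 2x - (7452/2197)cos 3x - (18315/2197)sin 3x

E_alpha f = -4 - (32/13)cos x - (40/39)sin x + (357/676)cos 2x + (90/169)sin 2x + (2484/2197)cos 3x + (6105/2197)sin 3x
E_3pi/2 E_alpha f = -4 + (40/39)cos x - (32/13)sin x - (357/676)cos 2x - (90/169)sin 2x + (6105/2197)cos 3x - (2484/2197)sin 3x
D E_3pi/2 E_alpha f = -(32/13)cos x - (40/39)sin x - (180/169)cos 2x + (357/338)sin 2x - (7452/2197)cos 3x - (18315/2197)sin 3x


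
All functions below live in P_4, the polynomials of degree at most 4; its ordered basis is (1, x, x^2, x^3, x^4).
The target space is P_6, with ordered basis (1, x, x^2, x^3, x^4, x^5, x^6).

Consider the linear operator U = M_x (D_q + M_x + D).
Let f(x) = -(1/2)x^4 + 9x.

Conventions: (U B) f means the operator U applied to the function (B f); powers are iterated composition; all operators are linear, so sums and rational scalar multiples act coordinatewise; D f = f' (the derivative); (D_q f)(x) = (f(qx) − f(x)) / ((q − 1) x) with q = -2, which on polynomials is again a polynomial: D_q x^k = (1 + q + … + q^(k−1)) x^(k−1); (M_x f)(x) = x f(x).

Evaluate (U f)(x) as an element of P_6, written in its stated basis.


D_q f = (5/2)x^3 + 9
M_x f = -(1/2)x^5 + 9x^2
D f = -2x^3 + 9
(D_q + M_x + D) f = -(1/2)x^5 + (1/2)x^3 + 9x^2 + 18
M_x (D_q + M_x + D) f = -(1/2)x^6 + (1/2)x^4 + 9x^3 + 18x

g(x) = -(1/2)x^6 + (1/2)x^4 + 9x^3 + 18x


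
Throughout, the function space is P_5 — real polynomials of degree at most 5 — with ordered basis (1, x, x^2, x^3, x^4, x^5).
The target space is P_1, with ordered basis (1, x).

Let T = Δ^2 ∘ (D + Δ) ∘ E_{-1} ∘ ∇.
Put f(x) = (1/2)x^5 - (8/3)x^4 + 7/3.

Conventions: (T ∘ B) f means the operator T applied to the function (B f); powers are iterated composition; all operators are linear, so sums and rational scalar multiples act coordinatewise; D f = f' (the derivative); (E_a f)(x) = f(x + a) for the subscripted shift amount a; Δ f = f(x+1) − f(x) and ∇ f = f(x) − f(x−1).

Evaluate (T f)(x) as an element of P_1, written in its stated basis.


∇ f = (5/2)x^4 - (47/3)x^3 + 21x^2 - (79/6)x + 19/6
E_{-1} ∇ f = (5/2)x^4 - (77/3)x^3 + 83x^2 - (673/6)x + 111/2
D (E_{-1} ∘ ∇) f = 10x^3 - 77x^2 + 166x - 673/6
Δ (E_{-1} ∘ ∇) f = 10x^3 - 62x^2 + 99x - 157/3
(D + Δ) (E_{-1} ∘ ∇) f = 20x^3 - 139x^2 + 265x - 329/2
Δ (D + Δ) (E_{-1} ∘ ∇) f = 60x^2 - 218x + 146
Δ Δ (D + Δ) (E_{-1} ∘ ∇) f = 120x - 158

g(x) = 120x - 158


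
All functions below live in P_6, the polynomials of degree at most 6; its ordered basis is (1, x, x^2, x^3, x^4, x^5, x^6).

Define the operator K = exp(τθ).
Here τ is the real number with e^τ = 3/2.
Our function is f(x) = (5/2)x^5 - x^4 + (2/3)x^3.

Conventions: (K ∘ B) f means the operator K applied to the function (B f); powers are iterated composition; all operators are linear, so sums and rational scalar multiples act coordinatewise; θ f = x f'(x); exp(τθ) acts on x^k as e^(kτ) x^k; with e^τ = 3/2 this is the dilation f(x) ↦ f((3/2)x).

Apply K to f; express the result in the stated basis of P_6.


g(x) = (1215/64)x^5 - (81/16)x^4 + (9/4)x^3

exp(τθ) x^k = e^(kτ) x^k; with e^τ = 3/2 this sends x^k to (3/2)^k x^k
x^3 ↦ 27/8 x^3
x^4 ↦ 81/16 x^4
x^5 ↦ 243/32 x^5
applying this coordinatewise to f: exp(τθ) f = (1215/64)x^5 - (81/16)x^4 + (9/4)x^3


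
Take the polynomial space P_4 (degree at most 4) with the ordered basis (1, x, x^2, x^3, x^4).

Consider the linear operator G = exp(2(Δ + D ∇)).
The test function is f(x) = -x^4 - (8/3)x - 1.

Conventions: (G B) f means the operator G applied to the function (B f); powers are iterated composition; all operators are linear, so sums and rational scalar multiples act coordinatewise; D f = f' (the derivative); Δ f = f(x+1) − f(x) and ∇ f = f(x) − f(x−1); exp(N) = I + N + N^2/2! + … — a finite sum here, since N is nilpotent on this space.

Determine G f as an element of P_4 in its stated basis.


g(x) = -x^4 - 8x^3 - 60x^2 - (488/3)x - 757/3

order-1 term: -8x^3 - 36x^2 + 16x - 46/3
order-2 term: -24x^2 - 144x - 76
order-3 term: -32x - 144
order-4 term: -16
the series for exp(2(Δ + D ∇)) f terminates at order 4
exp(2(Δ + D ∇)) f = -x^4 - 8x^3 - 60x^2 - (488/3)x - 757/3


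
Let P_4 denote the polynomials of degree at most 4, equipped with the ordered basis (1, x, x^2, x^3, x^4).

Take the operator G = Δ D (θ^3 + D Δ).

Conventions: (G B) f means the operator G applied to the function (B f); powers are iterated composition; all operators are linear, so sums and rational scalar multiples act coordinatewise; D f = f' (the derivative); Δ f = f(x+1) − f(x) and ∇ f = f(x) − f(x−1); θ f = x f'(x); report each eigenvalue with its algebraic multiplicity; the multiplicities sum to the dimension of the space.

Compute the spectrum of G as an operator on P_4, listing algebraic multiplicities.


image of 1: 0
image of x: 0
image of x^2: 16
image of x^3: 162x + 81
image of x^4: 768x^2 + 768x + 280
the matrix is upper triangular; its diagonal is (0, 0, 0, 0, 0)
for a triangular matrix the eigenvalues are the diagonal entries, with algebraic multiplicity their repetition count

λ = 0 (multiplicity 5)


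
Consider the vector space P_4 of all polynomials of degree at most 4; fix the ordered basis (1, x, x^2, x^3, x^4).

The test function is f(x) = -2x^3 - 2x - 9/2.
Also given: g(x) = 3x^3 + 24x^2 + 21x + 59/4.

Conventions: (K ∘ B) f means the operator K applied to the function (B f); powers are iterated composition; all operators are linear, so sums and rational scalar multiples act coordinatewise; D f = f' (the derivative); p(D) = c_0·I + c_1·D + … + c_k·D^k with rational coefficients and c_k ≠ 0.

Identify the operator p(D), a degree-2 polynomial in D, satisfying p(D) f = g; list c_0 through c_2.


c_0 = -3/2, c_1 = -4, c_2 = -3/2

D^0 f = -2x^3 - 2x - 9/2
D^1 f = -6x^2 - 2
D^2 f = -12x
matching coefficients of g against c_0 f + c_1 Df + … from the top degree down determines the c_i
solution: c_0 = -3/2, c_1 = -4, c_2 = -3/2


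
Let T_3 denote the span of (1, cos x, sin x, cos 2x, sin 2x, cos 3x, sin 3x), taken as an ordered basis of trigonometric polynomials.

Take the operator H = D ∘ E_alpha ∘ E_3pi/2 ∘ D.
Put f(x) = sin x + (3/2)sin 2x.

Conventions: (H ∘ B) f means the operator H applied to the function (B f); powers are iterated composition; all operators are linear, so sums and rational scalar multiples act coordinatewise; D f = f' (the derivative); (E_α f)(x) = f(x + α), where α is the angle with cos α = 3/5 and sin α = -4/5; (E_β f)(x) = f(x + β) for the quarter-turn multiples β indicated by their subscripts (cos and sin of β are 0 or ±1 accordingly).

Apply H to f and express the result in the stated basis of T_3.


D f = cos x + 3cos 2x
E_3pi/2 D f = sin x - 3cos 2x
E_alpha (E_3pi/2 ∘ D) f = -(4/5)cos x + (3/5)sin x + (21/25)cos 2x - (72/25)sin 2x
D E_alpha (E_3pi/2 ∘ D) f = (3/5)cos x + (4/5)sin x - (144/25)cos 2x - (42/25)sin 2x

g(x) = (3/5)cos x + (4/5)sin x - (144/25)cos 2x - (42/25)sin 2x


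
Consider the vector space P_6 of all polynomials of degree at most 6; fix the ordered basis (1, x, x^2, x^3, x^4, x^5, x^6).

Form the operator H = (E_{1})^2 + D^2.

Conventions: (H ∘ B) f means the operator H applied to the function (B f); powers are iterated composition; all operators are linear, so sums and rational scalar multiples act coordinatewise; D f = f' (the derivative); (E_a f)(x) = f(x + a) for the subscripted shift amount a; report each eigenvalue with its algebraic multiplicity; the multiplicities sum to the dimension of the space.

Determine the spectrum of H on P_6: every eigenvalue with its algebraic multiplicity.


image of 1: 1
image of x: x + 2
image of x^2: x^2 + 4x + 6
image of x^3: x^3 + 6x^2 + 18x + 8
image of x^4: x^4 + 8x^3 + 36x^2 + 32x + 16
image of x^5: x^5 + 10x^4 + 60x^3 + 80x^2 + 80x + 32
image of x^6: x^6 + 12x^5 + 90x^4 + 160x^3 + 240x^2 + 192x + 64
the matrix is upper triangular; its diagonal is (1, 1, 1, 1, 1, 1, 1)
for a triangular matrix the eigenvalues are the diagonal entries, with algebraic multiplicity their repetition count

λ = 1 (multiplicity 7)


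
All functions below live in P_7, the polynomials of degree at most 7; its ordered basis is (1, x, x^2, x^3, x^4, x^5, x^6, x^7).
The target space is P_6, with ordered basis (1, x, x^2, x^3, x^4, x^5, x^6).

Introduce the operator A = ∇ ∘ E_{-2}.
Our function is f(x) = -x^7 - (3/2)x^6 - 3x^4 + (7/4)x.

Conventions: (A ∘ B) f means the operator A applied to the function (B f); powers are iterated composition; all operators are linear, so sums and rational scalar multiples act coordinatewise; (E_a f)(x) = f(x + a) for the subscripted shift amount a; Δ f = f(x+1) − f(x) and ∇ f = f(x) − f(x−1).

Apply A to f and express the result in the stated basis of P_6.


the image equals g(x) = -7x^6 + 96x^5 - (1105/2)x^4 + 1693x^3 - (5757/2)x^2 + 2528x - 3459/4

E_{-2} f = -x^7 + (25/2)x^6 - 66x^5 + 187x^4 - 296x^3 + 240x^2 - (249/4)x - 39/2
∇ E_{-2} f = -7x^6 + 96x^5 - (1105/2)x^4 + 1693x^3 - (5757/2)x^2 + 2528x - 3459/4


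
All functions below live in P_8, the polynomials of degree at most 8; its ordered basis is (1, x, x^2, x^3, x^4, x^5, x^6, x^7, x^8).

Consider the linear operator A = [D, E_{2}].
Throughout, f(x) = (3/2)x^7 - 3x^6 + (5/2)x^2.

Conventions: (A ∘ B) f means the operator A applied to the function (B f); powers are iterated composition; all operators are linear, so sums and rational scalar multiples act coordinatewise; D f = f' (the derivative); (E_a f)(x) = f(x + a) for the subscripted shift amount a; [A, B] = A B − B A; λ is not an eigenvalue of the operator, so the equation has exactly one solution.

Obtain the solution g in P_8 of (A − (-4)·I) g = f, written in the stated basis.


write g with unknown coordinates in the stated basis and equate coefficients in (A − (-4)·I) g = f
solving from the highest basis element down gives g = (3/8)x^7 - (3/4)x^6 + (5/8)x^2
check: A g = 0
so A g − (-4)·g = (3/2)x^7 - 3x^6 + (5/2)x^2 = f ✓

the result is g(x) = (3/8)x^7 - (3/4)x^6 + (5/8)x^2


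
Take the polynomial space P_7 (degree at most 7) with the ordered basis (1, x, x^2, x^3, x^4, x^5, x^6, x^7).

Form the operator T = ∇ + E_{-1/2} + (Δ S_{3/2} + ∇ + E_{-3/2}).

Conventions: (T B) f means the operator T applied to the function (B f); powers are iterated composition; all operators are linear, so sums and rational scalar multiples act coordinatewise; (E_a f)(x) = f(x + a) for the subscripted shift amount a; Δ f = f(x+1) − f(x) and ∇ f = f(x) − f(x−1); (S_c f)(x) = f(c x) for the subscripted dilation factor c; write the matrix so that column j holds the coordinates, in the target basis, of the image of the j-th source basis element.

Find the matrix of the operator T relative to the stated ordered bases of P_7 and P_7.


image of 1: 2
image of x: 2x + 3/2
image of x^2: 2x^2 + (9/2)x + 11/4
image of x^3: 2x^3 + (81/8)x^2 + (93/8)x + 15/8
image of x^4: 2x^4 + (81/4)x^3 + (267/8)x^2 + (57/4)x + 131/16
image of x^5: 2x^5 + (1215/32)x^4 + (1295/16)x^3 + (975/16)x^2 + (1715/32)x + 63/32
image of x^6: 2x^6 + (2187/32)x^5 + (11415/64)x^4 + (3165/16)x^3 + (13935/64)x^2 + (1107/32)x + 1331/64
image of x^7: 2x^7 + (15309/128)x^6 + (47271/128)x^5 + (69825/128)x^4 + (90545/128)x^3 + (30807/128)x^2 + (23737/128)x + 255/128
each image's coordinates form column j of the matrix

the matrix is [[2, 3/2, 11/4, 15/8, 131/16, 63/32, 1331/64, 255/128]; [0, 2, 9/2, 93/8, 57/4, 1715/32, 1107/32, 23737/128]; [0, 0, 2, 81/8, 267/8, 975/16, 13935/64, 30807/128]; [0, 0, 0, 2, 81/4, 1295/16, 3165/16, 90545/128]; [0, 0, 0, 0, 2, 1215/32, 11415/64, 69825/128]; [0, 0, 0, 0, 0, 2, 2187/32, 47271/128]; [0, 0, 0, 0, 0, 0, 2, 15309/128]; [0, 0, 0, 0, 0, 0, 0, 2]] (rows listed top to bottom)


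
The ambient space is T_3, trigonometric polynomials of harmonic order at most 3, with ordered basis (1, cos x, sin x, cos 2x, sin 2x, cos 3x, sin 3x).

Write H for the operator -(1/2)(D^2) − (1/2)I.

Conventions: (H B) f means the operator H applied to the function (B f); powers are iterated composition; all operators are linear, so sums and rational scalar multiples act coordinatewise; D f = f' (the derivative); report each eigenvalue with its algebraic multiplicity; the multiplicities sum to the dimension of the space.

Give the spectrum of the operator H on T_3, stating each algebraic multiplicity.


λ = -1/2 (multiplicity 1), λ = 0 (multiplicity 2), λ = 3/2 (multiplicity 2), λ = 4 (multiplicity 2)

image of 1: -1/2
image of cos x: 0
image of sin x: 0
image of cos 2x: (3/2)cos 2x
image of sin 2x: (3/2)sin 2x
image of cos 3x: 4cos 3x
image of sin 3x: 4sin 3x
the matrix is diagonal; its diagonal is (-1/2, 0, 0, 3/2, 3/2, 4, 4)
for a triangular matrix the eigenvalues are the diagonal entries, with algebraic multiplicity their repetition count


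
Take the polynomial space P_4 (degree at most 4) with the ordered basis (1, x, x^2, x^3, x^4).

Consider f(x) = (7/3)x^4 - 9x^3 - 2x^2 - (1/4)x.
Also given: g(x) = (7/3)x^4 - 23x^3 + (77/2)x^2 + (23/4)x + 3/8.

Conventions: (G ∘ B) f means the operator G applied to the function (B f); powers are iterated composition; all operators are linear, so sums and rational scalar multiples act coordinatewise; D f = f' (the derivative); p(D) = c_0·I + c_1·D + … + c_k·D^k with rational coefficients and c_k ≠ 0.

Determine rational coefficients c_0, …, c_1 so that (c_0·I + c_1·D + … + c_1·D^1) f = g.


c_0 = 1, c_1 = -3/2

D^0 f = (7/3)x^4 - 9x^3 - 2x^2 - (1/4)x
D^1 f = (28/3)x^3 - 27x^2 - 4x - 1/4
matching coefficients of g against c_0 f + c_1 Df + … from the top degree down determines the c_i
solution: c_0 = 1, c_1 = -3/2


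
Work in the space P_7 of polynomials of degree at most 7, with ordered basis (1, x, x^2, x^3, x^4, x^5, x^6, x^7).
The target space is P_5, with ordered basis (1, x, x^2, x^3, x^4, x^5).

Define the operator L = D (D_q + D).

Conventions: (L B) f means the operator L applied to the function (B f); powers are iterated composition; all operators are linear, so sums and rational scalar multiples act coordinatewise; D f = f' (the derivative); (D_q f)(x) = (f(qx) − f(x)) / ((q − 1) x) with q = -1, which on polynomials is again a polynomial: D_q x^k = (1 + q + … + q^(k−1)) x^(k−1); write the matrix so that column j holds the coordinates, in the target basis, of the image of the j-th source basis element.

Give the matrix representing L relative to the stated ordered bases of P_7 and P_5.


image of 1: 0
image of x: 0
image of x^2: 2
image of x^3: 8x
image of x^4: 12x^2
image of x^5: 24x^3
image of x^6: 30x^4
image of x^7: 48x^5
each image's coordinates form column j of the matrix

the matrix is [[0, 0, 2, 0, 0, 0, 0, 0]; [0, 0, 0, 8, 0, 0, 0, 0]; [0, 0, 0, 0, 12, 0, 0, 0]; [0, 0, 0, 0, 0, 24, 0, 0]; [0, 0, 0, 0, 0, 0, 30, 0]; [0, 0, 0, 0, 0, 0, 0, 48]] (rows listed top to bottom)


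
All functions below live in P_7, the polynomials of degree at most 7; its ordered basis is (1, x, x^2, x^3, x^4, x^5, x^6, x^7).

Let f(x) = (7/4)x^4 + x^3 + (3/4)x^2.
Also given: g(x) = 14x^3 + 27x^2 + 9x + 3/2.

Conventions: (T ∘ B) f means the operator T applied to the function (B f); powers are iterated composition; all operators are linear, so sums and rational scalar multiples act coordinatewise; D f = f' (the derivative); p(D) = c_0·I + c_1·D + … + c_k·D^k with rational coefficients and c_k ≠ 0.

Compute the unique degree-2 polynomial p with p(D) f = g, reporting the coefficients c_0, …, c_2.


D^0 f = (7/4)x^4 + x^3 + (3/4)x^2
D^1 f = 7x^3 + 3x^2 + (3/2)x
D^2 f = 21x^2 + 6x + 3/2
matching coefficients of g against c_0 f + c_1 Df + … from the top degree down determines the c_i
solution: c_0 = 0, c_1 = 2, c_2 = 1

c_0 = 0, c_1 = 2, c_2 = 1


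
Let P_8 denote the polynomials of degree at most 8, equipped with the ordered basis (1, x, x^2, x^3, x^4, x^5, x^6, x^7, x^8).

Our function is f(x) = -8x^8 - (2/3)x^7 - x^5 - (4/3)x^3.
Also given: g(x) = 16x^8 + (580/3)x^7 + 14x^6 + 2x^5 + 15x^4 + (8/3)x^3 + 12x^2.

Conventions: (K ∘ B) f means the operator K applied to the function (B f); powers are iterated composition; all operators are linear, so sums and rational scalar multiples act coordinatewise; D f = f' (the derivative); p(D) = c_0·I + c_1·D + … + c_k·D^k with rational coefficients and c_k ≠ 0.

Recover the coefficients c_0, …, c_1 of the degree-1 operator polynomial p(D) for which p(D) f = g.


D^0 f = -8x^8 - (2/3)x^7 - x^5 - (4/3)x^3
D^1 f = -64x^7 - (14/3)x^6 - 5x^4 - 4x^2
matching coefficients of g against c_0 f + c_1 Df + … from the top degree down determines the c_i
solution: c_0 = -2, c_1 = -3

c_0 = -2, c_1 = -3


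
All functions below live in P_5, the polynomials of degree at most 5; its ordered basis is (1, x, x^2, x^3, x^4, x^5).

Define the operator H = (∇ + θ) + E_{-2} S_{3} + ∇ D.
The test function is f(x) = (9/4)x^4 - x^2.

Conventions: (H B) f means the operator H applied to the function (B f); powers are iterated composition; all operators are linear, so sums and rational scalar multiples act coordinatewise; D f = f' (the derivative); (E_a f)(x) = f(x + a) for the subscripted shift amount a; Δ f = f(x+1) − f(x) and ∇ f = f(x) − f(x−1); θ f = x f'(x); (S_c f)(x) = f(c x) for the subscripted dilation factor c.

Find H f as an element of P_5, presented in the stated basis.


the image equals g(x) = (765/4)x^4 - 1449x^3 + (8753/2)x^2 - 5816x + 11543/4

∇ f = 9x^3 - (27/2)x^2 + 7x - 5/4
θ f = 9x^4 - 2x^2
(∇ + θ) f = 9x^4 + 9x^3 - (31/2)x^2 + 7x - 5/4
S_{3} f = (729/4)x^4 - 9x^2
E_{-2} S_{3} f = (729/4)x^4 - 1458x^3 + 4365x^2 - 5796x + 2880
D f = 9x^3 - 2x
∇ D f = 27x^2 - 27x + 7
((∇ + θ) + E_{-2} S_{3} + ∇ D) f = (765/4)x^4 - 1449x^3 + (8753/2)x^2 - 5816x + 11543/4


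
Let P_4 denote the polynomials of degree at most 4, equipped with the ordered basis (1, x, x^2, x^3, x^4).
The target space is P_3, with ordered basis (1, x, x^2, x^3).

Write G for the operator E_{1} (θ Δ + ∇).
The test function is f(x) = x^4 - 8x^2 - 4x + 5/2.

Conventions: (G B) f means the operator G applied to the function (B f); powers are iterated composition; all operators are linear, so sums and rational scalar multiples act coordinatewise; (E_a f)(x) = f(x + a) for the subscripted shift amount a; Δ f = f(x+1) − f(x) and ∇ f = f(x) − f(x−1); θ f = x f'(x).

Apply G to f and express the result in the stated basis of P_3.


Δ f = 4x^3 + 6x^2 - 12x - 11
θ Δ f = 12x^3 + 12x^2 - 12x
∇ f = 4x^3 - 6x^2 - 12x + 3
(θ Δ + ∇) f = 16x^3 + 6x^2 - 24x + 3
E_{1} (θ Δ + ∇) f = 16x^3 + 54x^2 + 36x + 1

the image equals g(x) = 16x^3 + 54x^2 + 36x + 1


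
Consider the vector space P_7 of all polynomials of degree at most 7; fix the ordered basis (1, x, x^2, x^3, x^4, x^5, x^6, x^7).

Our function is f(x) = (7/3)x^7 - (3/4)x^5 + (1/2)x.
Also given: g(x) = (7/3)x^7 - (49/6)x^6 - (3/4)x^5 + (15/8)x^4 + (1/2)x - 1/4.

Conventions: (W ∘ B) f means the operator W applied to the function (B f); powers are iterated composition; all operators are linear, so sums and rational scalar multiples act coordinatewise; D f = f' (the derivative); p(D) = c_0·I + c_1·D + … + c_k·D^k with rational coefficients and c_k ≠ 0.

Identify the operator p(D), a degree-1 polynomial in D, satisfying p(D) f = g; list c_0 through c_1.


c_0 = 1, c_1 = -1/2

D^0 f = (7/3)x^7 - (3/4)x^5 + (1/2)x
D^1 f = (49/3)x^6 - (15/4)x^4 + 1/2
matching coefficients of g against c_0 f + c_1 Df + … from the top degree down determines the c_i
solution: c_0 = 1, c_1 = -1/2


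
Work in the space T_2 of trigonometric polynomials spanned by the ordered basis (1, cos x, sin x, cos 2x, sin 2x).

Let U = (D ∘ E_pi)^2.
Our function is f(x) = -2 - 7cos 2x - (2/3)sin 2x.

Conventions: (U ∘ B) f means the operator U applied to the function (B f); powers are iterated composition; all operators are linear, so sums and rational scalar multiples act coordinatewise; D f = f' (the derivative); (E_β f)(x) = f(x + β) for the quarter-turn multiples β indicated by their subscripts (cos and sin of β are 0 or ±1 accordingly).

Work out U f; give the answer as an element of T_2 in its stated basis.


E_pi f = -2 - 7cos 2x - (2/3)sin 2x
D E_pi f = -(4/3)cos 2x + 14sin 2x
E_pi (D ∘ E_pi) f = -(4/3)cos 2x + 14sin 2x
D E_pi (D ∘ E_pi) f = 28cos 2x + (8/3)sin 2x

the image equals g(x) = 28cos 2x + (8/3)sin 2x


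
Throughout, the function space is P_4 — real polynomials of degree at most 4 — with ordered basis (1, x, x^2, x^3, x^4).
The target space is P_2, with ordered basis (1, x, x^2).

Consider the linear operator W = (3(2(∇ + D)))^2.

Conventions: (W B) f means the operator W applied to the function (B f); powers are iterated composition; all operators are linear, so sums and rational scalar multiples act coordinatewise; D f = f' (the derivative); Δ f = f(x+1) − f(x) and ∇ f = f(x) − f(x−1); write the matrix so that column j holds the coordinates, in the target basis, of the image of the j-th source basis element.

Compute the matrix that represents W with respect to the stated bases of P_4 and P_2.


image of 1: 0
image of x: 0
image of x^2: 288
image of x^3: 864x - 432
image of x^4: 1728x^2 - 1728x + 792
each image's coordinates form column j of the matrix

the matrix is [[0, 0, 288, -432, 792]; [0, 0, 0, 864, -1728]; [0, 0, 0, 0, 1728]] (rows listed top to bottom)


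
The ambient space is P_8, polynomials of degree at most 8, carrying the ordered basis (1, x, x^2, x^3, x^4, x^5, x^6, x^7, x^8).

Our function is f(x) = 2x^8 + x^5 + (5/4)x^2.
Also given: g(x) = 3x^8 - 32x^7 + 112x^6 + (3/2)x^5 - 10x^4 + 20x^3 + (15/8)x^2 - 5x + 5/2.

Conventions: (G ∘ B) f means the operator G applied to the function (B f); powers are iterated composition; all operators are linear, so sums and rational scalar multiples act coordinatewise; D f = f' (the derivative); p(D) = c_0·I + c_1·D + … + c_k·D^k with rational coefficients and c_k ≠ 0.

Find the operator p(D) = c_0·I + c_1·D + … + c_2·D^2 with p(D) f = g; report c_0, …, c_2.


D^0 f = 2x^8 + x^5 + (5/4)x^2
D^1 f = 16x^7 + 5x^4 + (5/2)x
D^2 f = 112x^6 + 20x^3 + 5/2
matching coefficients of g against c_0 f + c_1 Df + … from the top degree down determines the c_i
solution: c_0 = 3/2, c_1 = -2, c_2 = 1

c_0 = 3/2, c_1 = -2, c_2 = 1


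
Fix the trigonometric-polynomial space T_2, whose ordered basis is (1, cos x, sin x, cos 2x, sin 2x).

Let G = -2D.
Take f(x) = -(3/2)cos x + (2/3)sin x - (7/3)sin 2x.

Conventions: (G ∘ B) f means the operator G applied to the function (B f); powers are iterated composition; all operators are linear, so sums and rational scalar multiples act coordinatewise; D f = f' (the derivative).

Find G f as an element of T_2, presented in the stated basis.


D f = (2/3)cos x + (3/2)sin x - (14/3)cos 2x
(-2D) f = -(4/3)cos x - 3sin x + (28/3)cos 2x

the result is g(x) = -(4/3)cos x - 3sin x + (28/3)cos 2x
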